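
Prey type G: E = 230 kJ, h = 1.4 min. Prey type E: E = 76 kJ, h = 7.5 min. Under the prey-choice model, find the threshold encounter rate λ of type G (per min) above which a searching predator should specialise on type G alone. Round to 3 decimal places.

Drop type E once their profitability E₂/h₂ falls below the rate achievable on type G alone: E₂/h₂ = λE₁/(1 + λh₁).
Solve for λ: λE₁h₂ = E₂(1 + λh₁) → λ(E₁h₂ − E₂h₁) = E₂ → λ = E₂/(E₁h₂ − E₂h₁).
λ = 76/(230×7.5 − 76×1.4) = 76/1619 = 0.04695 per min.

0.047 per min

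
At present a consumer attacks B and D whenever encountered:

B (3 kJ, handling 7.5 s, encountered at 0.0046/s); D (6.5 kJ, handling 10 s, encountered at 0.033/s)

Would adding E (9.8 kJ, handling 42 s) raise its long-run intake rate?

Yes

Current rate: (0.0046×3 + 0.033×6.5)/(1 + 0.0046×7.5 + 0.033×10) = 0.1673 kJ/s.
Profitability of E: 9.8/42 = 0.2333 kJ/s.
0.2333 > 0.1673, so adding E raises the average — include it.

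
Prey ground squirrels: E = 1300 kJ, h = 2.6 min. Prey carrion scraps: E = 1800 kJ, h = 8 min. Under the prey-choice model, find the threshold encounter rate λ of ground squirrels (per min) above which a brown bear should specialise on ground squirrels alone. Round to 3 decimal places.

0.315 per min

Drop carrion scraps once their profitability E₂/h₂ falls below the rate achievable on ground squirrels alone: E₂/h₂ = λE₁/(1 + λh₁).
Solve for λ: λE₁h₂ = E₂(1 + λh₁) → λ(E₁h₂ − E₂h₁) = E₂ → λ = E₂/(E₁h₂ − E₂h₁).
λ = 1800/(1300×8 − 1800×2.6) = 1800/5720 = 0.3147 per min.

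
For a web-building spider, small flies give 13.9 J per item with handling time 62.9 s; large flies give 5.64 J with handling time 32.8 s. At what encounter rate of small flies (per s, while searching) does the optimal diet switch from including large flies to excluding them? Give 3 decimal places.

The zero-one rule: include large flies iff E₂/h₂ > λE₁/(1+λh₁). Equality gives the switch point.
λE₁h₂ = E₂ + λE₂h₁ ⇒ λ = E₂/(E₁h₂ − E₂h₁) = 5.64/(455.9 − 354.8) = 0.05575 per s.

0.056 per s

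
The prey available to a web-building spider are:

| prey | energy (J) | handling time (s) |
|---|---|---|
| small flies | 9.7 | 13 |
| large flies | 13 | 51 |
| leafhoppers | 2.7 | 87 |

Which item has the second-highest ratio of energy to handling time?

large flies

Profitability E/h (J/s): small flies = 9.7/13 = 0.746, large flies = 13/51 = 0.255, leafhoppers = 2.7/87 = 0.031.
Ranked: small flies > large flies > leafhoppers.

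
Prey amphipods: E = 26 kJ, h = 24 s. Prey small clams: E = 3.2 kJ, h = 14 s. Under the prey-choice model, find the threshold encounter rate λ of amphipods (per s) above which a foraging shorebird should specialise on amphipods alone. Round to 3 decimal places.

0.011 per s

Drop small clams once their profitability E₂/h₂ falls below the rate achievable on amphipods alone: E₂/h₂ = λE₁/(1 + λh₁).
Solve for λ: λE₁h₂ = E₂(1 + λh₁) → λ(E₁h₂ − E₂h₁) = E₂ → λ = E₂/(E₁h₂ − E₂h₁).
λ = 3.2/(26×14 − 3.2×24) = 3.2/287.2 = 0.01114 per s.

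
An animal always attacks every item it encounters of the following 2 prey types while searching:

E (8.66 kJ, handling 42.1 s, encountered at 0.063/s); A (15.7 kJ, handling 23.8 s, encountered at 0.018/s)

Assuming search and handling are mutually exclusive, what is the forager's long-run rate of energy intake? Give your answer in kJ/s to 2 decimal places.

0.20 kJ/s

R = Σλ_iE_i / (1 + Σλ_ih_i)
Numerator: 0.063×8.66 + 0.018×15.7 = 0.8282
Denominator: 1 + 0.063×42.1 + 0.018×23.8 = 4.081
R = 0.8282/4.081 = 0.203 kJ/s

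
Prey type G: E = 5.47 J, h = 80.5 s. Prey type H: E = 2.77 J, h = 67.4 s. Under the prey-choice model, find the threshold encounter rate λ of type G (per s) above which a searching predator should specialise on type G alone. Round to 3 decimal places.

0.019 per s

At the threshold, the rate on type G alone equals the profitability of type H: λ·5.47/(1 + λ·80.5) = 2.77/67.4 = 0.0411.
Rearranging, λ(5.47 − 0.0411×80.5) = 0.0411, so λ = 0.0411/2.162 = 0.01901 per s.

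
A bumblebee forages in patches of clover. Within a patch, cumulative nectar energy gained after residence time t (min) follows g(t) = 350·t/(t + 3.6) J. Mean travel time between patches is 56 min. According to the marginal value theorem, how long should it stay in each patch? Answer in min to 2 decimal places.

By the marginal value theorem, leave when the instantaneous gain rate g'(t) equals the habitat-wide average g(t)/(T + t).
g'(t) = 350·3.6/(t + 3.6)². Setting 350·3.6/(t+3.6)² = 350t/[(t+3.6)(56+t)] gives 3.6(56+t) = t(t+3.6), so t² = 3.6×56 = 201.6.
t* = √201.6 = 14.2 min.

14.20 min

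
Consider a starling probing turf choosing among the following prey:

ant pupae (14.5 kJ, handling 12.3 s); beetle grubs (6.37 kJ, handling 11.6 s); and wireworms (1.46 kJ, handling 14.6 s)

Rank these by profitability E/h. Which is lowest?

wireworms

Profitability E/h (kJ/s): ant pupae = 14.5/12.3 = 1.18, beetle grubs = 6.37/11.6 = 0.549, wireworms = 1.46/14.6 = 0.1.
Ranked: ant pupae > beetle grubs > wireworms.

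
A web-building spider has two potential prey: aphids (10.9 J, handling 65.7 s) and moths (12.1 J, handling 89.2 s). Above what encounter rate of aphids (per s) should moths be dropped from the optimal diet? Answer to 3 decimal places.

At the threshold, the rate on aphids alone equals the profitability of moths: λ·10.9/(1 + λ·65.7) = 12.1/89.2 = 0.1357.
Rearranging, λ(10.9 − 0.1357×65.7) = 0.1357, so λ = 0.1357/1.988 = 0.06824 per s.

0.068 per s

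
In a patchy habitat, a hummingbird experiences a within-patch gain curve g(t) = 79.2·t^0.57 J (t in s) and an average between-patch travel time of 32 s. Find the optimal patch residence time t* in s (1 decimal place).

Optimal t* satisfies g'(t*) = g(t*)/(T + t*).
g'(t) = 0.57·79.2·t^-0.43. Setting 0.57·79.2·t^-0.43 = 79.2·t^0.57/(32+t) gives 0.57(32+t) = t, so 0.43·t = 0.57×32.
t* = 0.57×32/0.43 = 42.42 s.

42.4 s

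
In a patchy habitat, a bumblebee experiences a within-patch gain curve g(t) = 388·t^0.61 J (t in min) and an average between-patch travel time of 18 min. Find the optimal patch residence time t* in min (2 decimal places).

28.15 min

Optimal t* satisfies g'(t*) = g(t*)/(T + t*).
g'(t) = 0.61·388·t^-0.39. Setting 0.61·388·t^-0.39 = 388·t^0.61/(18+t) gives 0.61(18+t) = t, so 0.39·t = 0.61×18.
t* = 0.61×18/0.39 = 28.15 min.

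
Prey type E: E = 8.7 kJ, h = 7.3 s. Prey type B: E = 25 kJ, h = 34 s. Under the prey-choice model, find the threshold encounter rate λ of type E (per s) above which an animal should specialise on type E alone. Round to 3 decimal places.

0.221 per s

Drop type B once their profitability E₂/h₂ falls below the rate achievable on type E alone: E₂/h₂ = λE₁/(1 + λh₁).
Solve for λ: λE₁h₂ = E₂(1 + λh₁) → λ(E₁h₂ − E₂h₁) = E₂ → λ = E₂/(E₁h₂ − E₂h₁).
λ = 25/(8.7×34 − 25×7.3) = 25/113.3 = 0.2207 per s.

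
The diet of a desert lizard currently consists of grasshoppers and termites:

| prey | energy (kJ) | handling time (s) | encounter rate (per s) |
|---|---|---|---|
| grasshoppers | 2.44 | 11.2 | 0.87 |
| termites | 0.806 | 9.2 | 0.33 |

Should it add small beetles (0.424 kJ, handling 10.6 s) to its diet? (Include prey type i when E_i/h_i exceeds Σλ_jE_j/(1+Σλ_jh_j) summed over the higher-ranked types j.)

Intake rate on the current diet: R = (0.87×2.44 + 0.33×0.806) / (1 + 0.87×11.2 + 0.33×9.2) = 2.389/13.78 = 0.1734 kJ/s.
Profitability of small beetles: 0.424/10.6 = 0.04 kJ/s.
0.04 < 0.1734, so adding small beetles would lower the average — exclude it.

No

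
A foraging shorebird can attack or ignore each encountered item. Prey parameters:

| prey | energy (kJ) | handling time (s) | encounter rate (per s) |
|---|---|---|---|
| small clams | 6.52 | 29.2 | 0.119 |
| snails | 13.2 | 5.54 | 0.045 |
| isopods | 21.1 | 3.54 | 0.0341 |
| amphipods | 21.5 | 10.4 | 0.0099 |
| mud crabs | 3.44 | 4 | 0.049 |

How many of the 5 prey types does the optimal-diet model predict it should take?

Profitabilities (E/h, kJ/s): isopods 5.96, snails 2.38, amphipods 2.07, mud crabs 0.86, small clams 0.223. Add prey in this order while the next type's profitability exceeds the intake rate on those already taken.
Rate on top 1: 0.642. snails: 2.38 > 0.642 → include.
Rate on top 2: 0.9588. amphipods: 2.07 > 0.9588 → include.
Rate on top 3: 1.036. mud crabs: 0.86 < 1.036 → exclude; stop.
Optimal diet: isopods, snails, amphipods — 3 of 5 types.

3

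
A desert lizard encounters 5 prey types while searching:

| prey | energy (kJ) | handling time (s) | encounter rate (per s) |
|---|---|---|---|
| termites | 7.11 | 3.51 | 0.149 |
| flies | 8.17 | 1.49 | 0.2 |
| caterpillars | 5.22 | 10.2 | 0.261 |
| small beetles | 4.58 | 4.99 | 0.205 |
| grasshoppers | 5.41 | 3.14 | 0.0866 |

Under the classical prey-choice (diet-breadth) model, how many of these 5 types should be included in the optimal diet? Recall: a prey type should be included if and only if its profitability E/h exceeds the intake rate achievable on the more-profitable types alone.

3

Profitabilities (E/h, kJ/s): flies 5.48, termites 2.03, grasshoppers 1.72, small beetles 0.918, caterpillars 0.512. Add prey in this order while the next type's profitability exceeds the intake rate on those already taken.
Rate on top 1: 1.259. termites: 2.03 > 1.259 → include.
Rate on top 2: 1.479. grasshoppers: 1.72 > 1.479 → include.
Rate on top 3: 1.511. small beetles: 0.918 < 1.511 → exclude; stop.
Optimal diet: flies, termites, grasshoppers — 3 of 5 types.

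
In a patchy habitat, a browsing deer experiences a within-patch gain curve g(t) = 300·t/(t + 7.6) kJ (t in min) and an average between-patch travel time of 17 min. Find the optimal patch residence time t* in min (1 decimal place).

Maximise g(t)/(T+t): set derivative to zero → g'(t)(T+t) = g(t).
g'(t) = 300·7.6/(t + 7.6)². Setting 300·7.6/(t+7.6)² = 300t/[(t+7.6)(17+t)] gives 7.6(17+t) = t(t+7.6), so t² = 7.6×17 = 129.2.
t* = √129.2 = 11.37 min.

11.4 min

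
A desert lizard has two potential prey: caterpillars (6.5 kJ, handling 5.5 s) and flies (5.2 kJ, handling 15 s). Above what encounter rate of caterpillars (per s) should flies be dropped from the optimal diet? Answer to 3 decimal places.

The zero-one rule: include flies iff E₂/h₂ > λE₁/(1+λh₁). Equality gives the switch point.
λE₁h₂ = E₂ + λE₂h₁ ⇒ λ = E₂/(E₁h₂ − E₂h₁) = 5.2/(97.5 − 28.6) = 0.07547 per s.

0.075 per s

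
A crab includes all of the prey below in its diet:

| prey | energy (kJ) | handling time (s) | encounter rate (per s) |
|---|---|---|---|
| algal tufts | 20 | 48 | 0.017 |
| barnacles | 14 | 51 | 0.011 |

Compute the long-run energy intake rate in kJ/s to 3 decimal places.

0.208 kJ/s

R = Σλ_iE_i / (1 + Σλ_ih_i)
Numerator: 0.017×20 + 0.011×14 = 0.494
Denominator: 1 + 0.017×48 + 0.011×51 = 2.377
R = 0.494/2.377 = 0.2078 kJ/s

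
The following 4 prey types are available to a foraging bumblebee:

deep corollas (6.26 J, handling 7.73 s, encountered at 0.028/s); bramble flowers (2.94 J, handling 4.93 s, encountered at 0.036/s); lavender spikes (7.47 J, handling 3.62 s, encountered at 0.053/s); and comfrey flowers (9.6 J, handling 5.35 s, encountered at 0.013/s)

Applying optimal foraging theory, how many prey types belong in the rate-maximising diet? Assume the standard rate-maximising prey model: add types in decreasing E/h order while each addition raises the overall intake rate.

Rank by E/h (J/s): lavender spikes 2.06, comfrey flowers 1.79, deep corollas 0.81, bramble flowers 0.596. Include each in turn until the next type's E/h falls below the running intake rate.
Rate on top 1: 0.3322. comfrey flowers: 1.79 > 0.3322 → include.
Rate on top 2: 0.4128. deep corollas: 0.81 > 0.4128 → include.
Rate on top 3: 0.4709. bramble flowers: 0.596 > 0.4709 → include.
Optimal diet: lavender spikes, comfrey flowers, deep corollas, bramble flowers — 4 of 4 types.

4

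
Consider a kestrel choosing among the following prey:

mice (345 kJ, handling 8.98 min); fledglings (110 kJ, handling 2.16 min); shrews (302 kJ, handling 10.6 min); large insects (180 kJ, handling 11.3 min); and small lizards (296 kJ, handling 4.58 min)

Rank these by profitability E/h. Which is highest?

In descending order of E/h:
small lizards: 296/4.58 = 64.6 kJ/min
fledglings: 110/2.16 = 50.9 kJ/min
mice: 345/8.98 = 38.4 kJ/min
shrews: 302/10.6 = 28.5 kJ/min
large insects: 180/11.3 = 15.9 kJ/min

small lizards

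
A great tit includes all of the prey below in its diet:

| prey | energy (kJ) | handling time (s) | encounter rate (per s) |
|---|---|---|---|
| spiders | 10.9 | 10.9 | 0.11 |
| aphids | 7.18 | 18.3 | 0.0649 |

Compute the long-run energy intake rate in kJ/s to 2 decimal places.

0.49 kJ/s

Energy encountered per unit search time: 0.11×10.9 + 0.0649×7.18 = 1.665 kJ/s.
Handling time per unit search time: 0.11×10.9 + 0.0649×18.3 = 2.387.
Rate = 1.665/(1 + 2.387) = 0.4916 kJ/s.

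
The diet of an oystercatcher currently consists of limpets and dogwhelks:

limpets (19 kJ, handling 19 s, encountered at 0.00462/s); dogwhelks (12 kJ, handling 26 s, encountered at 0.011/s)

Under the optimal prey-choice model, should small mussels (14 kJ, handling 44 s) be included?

Current rate: (0.00462×19 + 0.011×12)/(1 + 0.00462×19 + 0.011×26) = 0.16 kJ/s.
small mussels: E/h = 14/44 = 0.3182 kJ/s.
0.3182 > 0.16, so adding small mussels raises the average — include it.

Yes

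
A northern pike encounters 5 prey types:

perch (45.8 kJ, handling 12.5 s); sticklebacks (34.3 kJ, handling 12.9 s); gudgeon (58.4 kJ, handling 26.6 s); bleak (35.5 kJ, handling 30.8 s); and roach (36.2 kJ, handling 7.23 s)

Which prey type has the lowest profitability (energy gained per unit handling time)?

bleak

In descending order of E/h:
roach: 36.2/7.23 = 5.01 kJ/s
perch: 45.8/12.5 = 3.66 kJ/s
sticklebacks: 34.3/12.9 = 2.66 kJ/s
gudgeon: 58.4/26.6 = 2.2 kJ/s
bleak: 35.5/30.8 = 1.15 kJ/s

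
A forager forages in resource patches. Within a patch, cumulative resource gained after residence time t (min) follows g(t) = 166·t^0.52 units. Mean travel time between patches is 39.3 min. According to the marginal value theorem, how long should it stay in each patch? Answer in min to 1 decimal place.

42.6 min

Optimal t* satisfies g'(t*) = g(t*)/(T + t*).
g'(t) = 0.52·166·t^-0.48. Setting 0.52·166·t^-0.48 = 166·t^0.52/(39.3+t) gives 0.52(39.3+t) = t, so 0.48·t = 0.52×39.3.
t* = 0.52×39.3/0.48 = 42.58 min.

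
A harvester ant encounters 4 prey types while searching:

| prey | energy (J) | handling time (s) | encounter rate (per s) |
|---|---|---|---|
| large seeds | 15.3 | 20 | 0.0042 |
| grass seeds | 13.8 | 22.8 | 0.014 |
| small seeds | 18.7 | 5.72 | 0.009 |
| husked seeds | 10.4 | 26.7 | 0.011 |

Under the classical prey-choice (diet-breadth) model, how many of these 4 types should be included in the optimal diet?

Profitabilities (E/h, J/s): small seeds 3.27, large seeds 0.765, grass seeds 0.605, husked seeds 0.39. Add prey in this order while the next type's profitability exceeds the intake rate on those already taken.
Rate on top 1: 0.1601. large seeds: 0.765 > 0.1601 → include.
Rate on top 2: 0.2048. grass seeds: 0.605 > 0.2048 → include.
Rate on top 3: 0.2927. husked seeds: 0.39 > 0.2927 → include.
Optimal diet: small seeds, large seeds, grass seeds, husked seeds — 4 of 4 types.

4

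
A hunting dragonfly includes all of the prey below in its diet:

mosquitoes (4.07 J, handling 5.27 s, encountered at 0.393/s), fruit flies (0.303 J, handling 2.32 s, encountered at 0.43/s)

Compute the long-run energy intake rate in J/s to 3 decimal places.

0.425 J/s

Energy encountered per unit search time: 0.393×4.07 + 0.43×0.303 = 1.73 J/s.
Handling time per unit search time: 0.393×5.27 + 0.43×2.32 = 3.069.
Rate = 1.73/(1 + 3.069) = 0.4251 J/s.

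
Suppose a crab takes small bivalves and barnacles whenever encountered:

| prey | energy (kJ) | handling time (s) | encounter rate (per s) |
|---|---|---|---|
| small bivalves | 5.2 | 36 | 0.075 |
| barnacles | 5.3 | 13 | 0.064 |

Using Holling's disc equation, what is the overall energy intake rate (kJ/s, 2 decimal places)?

Energy encountered per unit search time: 0.075×5.2 + 0.064×5.3 = 0.7292 kJ/s.
Handling time per unit search time: 0.075×36 + 0.064×13 = 3.532.
Rate = 0.7292/(1 + 3.532) = 0.1609 kJ/s.

0.16 kJ/s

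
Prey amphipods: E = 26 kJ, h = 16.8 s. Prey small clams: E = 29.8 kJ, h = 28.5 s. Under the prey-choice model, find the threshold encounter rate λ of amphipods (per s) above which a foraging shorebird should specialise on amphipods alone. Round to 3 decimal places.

Drop small clams once their profitability E₂/h₂ falls below the rate achievable on amphipods alone: E₂/h₂ = λE₁/(1 + λh₁).
Solve for λ: λE₁h₂ = E₂(1 + λh₁) → λ(E₁h₂ − E₂h₁) = E₂ → λ = E₂/(E₁h₂ − E₂h₁).
λ = 29.8/(26×28.5 − 29.8×16.8) = 29.8/240.4 = 0.124 per s.

0.124 per s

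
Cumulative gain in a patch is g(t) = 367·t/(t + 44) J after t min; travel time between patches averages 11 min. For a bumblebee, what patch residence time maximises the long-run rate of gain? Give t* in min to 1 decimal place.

22.0 min

Optimal t* satisfies g'(t*) = g(t*)/(T + t*).
g'(t) = 367·44/(t + 44)². Setting 367·44/(t+44)² = 367t/[(t+44)(11+t)] gives 44(11+t) = t(t+44), so t² = 44×11 = 484.
t* = √484 = 22 min.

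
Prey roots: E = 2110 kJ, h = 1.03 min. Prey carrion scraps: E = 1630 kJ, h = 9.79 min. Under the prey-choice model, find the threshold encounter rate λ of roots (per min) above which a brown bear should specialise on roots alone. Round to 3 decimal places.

At the threshold, the rate on roots alone equals the profitability of carrion scraps: λ·2110/(1 + λ·1.03) = 1630/9.79 = 166.5.
Rearranging, λ(2110 − 166.5×1.03) = 166.5, so λ = 166.5/1939 = 0.08589 per min.

0.086 per min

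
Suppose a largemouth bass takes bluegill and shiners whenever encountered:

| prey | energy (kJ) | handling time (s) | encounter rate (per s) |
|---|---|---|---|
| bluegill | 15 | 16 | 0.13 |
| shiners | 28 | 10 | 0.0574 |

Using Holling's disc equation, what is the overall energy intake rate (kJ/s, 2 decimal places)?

R = Σλ_iE_i / (1 + Σλ_ih_i)
Numerator: 0.13×15 + 0.0574×28 = 3.557
Denominator: 1 + 0.13×16 + 0.0574×10 = 3.654
R = 3.557/3.654 = 0.9735 kJ/s

0.97 kJ/s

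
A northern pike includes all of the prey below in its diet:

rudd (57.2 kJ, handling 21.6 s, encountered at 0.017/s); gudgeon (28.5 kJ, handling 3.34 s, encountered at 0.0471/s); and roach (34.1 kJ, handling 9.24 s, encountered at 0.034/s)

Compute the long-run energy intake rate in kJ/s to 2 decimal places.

R = Σλ_iE_i / (1 + Σλ_ih_i)
Numerator: 0.017×57.2 + 0.0471×28.5 + 0.034×34.1 = 3.474
Denominator: 1 + 0.017×21.6 + 0.0471×3.34 + 0.034×9.24 = 1.839
R = 3.474/1.839 = 1.889 kJ/s

1.89 kJ/s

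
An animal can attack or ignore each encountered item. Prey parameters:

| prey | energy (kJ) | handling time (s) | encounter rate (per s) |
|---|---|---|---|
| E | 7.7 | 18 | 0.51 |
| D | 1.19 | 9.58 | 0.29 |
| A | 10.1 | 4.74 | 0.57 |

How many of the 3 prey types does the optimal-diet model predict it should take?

1

Rank by E/h (kJ/s): A 2.13, E 0.428, D 0.124. Include each in turn until the next type's E/h falls below the running intake rate.
Rate on top 1: 1.555. E: 0.428 < 1.555 → exclude; stop.
Optimal diet: A — 1 of 3 types.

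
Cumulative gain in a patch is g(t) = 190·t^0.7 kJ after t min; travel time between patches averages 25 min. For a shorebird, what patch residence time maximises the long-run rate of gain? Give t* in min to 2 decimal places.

Optimal t* satisfies g'(t*) = g(t*)/(T + t*).
g'(t) = 0.7·190·t^-0.3. Setting 0.7·190·t^-0.3 = 190·t^0.7/(25+t) gives 0.7(25+t) = t, so 0.30·t = 0.7×25.
t* = 0.7×25/0.30 = 58.33 min.

58.33 min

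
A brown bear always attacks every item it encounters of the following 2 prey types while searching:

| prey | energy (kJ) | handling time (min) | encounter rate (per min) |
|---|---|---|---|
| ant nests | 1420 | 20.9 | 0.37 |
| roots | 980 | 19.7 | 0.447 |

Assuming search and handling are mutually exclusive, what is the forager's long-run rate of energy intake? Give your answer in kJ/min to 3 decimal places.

54.933 kJ/min

R = Σλ_iE_i / (1 + Σλ_ih_i)
Numerator: 0.37×1420 + 0.447×980 = 963.5
Denominator: 1 + 0.37×20.9 + 0.447×19.7 = 17.54
R = 963.5/17.54 = 54.93 kJ/min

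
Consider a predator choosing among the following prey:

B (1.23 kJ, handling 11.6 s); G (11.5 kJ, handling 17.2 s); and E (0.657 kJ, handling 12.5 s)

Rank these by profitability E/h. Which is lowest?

In descending order of E/h:
G: 11.5/17.2 = 0.669 kJ/s
B: 1.23/11.6 = 0.106 kJ/s
E: 0.657/12.5 = 0.0526 kJ/s

E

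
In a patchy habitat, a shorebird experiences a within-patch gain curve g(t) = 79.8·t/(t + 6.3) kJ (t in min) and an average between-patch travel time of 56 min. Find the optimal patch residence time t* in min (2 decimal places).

18.78 min

Maximise g(t)/(T+t): set derivative to zero → g'(t)(T+t) = g(t).
g'(t) = 79.8·6.3/(t + 6.3)². Setting 79.8·6.3/(t+6.3)² = 79.8t/[(t+6.3)(56+t)] gives 6.3(56+t) = t(t+6.3), so t² = 6.3×56 = 352.8.
t* = √352.8 = 18.78 min.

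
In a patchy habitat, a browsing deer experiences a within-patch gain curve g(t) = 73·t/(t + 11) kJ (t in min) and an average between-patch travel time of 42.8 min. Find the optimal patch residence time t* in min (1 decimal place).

By the marginal value theorem, leave when the instantaneous gain rate g'(t) equals the habitat-wide average g(t)/(T + t).
g'(t) = 73·11/(t + 11)². Setting 73·11/(t+11)² = 73t/[(t+11)(42.8+t)] gives 11(42.8+t) = t(t+11), so t² = 11×42.8 = 470.8.
t* = √470.8 = 21.7 min.

21.7 min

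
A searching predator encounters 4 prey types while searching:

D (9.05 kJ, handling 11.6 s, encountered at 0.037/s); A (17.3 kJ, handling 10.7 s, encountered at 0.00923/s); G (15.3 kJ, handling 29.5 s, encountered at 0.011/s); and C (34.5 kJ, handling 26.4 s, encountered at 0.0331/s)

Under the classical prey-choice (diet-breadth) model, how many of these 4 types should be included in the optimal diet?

Rank by E/h (kJ/s): A 1.62, C 1.31, D 0.78, G 0.519. Include each in turn until the next type's E/h falls below the running intake rate.
Rate on top 1: 0.1453. C: 1.31 > 0.1453 → include.
Rate on top 2: 0.6599. D: 0.78 > 0.6599 → include.
Rate on top 3: 0.6814. G: 0.519 < 0.6814 → exclude; stop.
Optimal diet: A, C, D — 3 of 4 types.

3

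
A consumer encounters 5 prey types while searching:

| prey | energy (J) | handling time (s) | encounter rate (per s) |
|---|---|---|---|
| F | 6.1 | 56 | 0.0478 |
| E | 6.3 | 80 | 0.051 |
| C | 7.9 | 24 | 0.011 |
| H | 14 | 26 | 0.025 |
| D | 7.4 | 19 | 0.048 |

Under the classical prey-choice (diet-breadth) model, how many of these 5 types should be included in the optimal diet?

3

Profitabilities (E/h, J/s): H 0.538, D 0.389, C 0.329, F 0.109, E 0.0788. Add prey in this order while the next type's profitability exceeds the intake rate on those already taken.
Rate on top 1: 0.2121. D: 0.389 > 0.2121 → include.
Rate on top 2: 0.2753. C: 0.329 > 0.2753 → include.
Rate on top 3: 0.2803. F: 0.109 < 0.2803 → exclude; stop.
Optimal diet: H, D, C — 3 of 5 types.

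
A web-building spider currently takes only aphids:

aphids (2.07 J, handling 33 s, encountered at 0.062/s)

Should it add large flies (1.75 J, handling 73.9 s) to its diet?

On aphids alone, R = ΣλE/(1+Σλh) = 0.1283/3.046 = 0.04213 J/s.
Profitability of large flies: 1.75/73.9 = 0.02368 J/s.
Since 0.02368 < R, time spent handling large flies is better spent searching.

No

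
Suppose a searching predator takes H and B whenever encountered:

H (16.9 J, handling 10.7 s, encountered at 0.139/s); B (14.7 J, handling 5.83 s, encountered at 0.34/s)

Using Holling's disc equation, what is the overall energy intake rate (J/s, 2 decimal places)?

R = (0.139×16.9 + 0.34×14.7) / (1 + 0.139×10.7 + 0.34×5.83) = 7.347/4.47 = 1.644 J/s.

1.64 J/s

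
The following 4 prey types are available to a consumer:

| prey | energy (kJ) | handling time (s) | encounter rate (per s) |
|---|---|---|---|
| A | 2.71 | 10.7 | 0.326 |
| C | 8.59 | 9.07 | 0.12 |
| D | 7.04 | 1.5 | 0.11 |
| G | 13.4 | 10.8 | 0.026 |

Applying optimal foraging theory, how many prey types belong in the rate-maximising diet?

3

Rank by E/h (kJ/s): D 4.69, G 1.24, C 0.947, A 0.253. Include each in turn until the next type's E/h falls below the running intake rate.
Rate on top 1: 0.6647. G: 1.24 > 0.6647 → include.
Rate on top 2: 0.7766. C: 0.947 > 0.7766 → include.
Rate on top 3: 0.8498. A: 0.253 < 0.8498 → exclude; stop.
Optimal diet: D, G, C — 3 of 4 types.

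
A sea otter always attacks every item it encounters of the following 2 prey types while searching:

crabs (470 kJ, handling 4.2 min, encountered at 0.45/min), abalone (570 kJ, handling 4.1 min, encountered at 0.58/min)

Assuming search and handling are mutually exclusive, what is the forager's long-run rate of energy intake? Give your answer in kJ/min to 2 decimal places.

Energy encountered per unit search time: 0.45×470 + 0.58×570 = 542.1 kJ/min.
Handling time per unit search time: 0.45×4.2 + 0.58×4.1 = 4.268.
Rate = 542.1/(1 + 4.268) = 102.9 kJ/min.

102.90 kJ/min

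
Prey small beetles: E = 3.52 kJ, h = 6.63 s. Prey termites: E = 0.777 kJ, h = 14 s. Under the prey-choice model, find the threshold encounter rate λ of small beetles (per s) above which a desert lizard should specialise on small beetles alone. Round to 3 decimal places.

0.018 per s

At the threshold, the rate on small beetles alone equals the profitability of termites: λ·3.52/(1 + λ·6.63) = 0.777/14 = 0.0555.
Rearranging, λ(3.52 − 0.0555×6.63) = 0.0555, so λ = 0.0555/3.152 = 0.01761 per s.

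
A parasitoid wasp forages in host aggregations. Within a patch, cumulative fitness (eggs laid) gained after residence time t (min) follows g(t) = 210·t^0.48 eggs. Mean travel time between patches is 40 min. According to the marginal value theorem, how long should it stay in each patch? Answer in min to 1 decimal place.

36.9 min

Maximise g(t)/(T+t): set derivative to zero → g'(t)(T+t) = g(t).
g'(t) = 0.48·210·t^-0.52. Setting 0.48·210·t^-0.52 = 210·t^0.48/(40+t) gives 0.48(40+t) = t, so 0.52·t = 0.48×40.
t* = 0.48×40/0.52 = 36.92 min.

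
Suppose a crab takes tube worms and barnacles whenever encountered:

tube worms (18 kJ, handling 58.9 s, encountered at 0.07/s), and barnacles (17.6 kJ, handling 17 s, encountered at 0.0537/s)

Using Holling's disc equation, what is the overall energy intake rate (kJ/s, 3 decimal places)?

R = (0.07×18 + 0.0537×17.6) / (1 + 0.07×58.9 + 0.0537×17) = 2.205/6.036 = 0.3653 kJ/s.

0.365 kJ/s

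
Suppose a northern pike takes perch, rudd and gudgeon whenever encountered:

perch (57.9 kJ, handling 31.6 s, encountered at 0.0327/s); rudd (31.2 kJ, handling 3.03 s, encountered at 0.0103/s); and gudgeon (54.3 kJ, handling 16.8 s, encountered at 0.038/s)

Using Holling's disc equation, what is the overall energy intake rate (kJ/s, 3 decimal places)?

R = (0.0327×57.9 + 0.0103×31.2 + 0.038×54.3) / (1 + 0.0327×31.6 + 0.0103×3.03 + 0.038×16.8) = 4.278/2.703 = 1.583 kJ/s.

1.583 kJ/s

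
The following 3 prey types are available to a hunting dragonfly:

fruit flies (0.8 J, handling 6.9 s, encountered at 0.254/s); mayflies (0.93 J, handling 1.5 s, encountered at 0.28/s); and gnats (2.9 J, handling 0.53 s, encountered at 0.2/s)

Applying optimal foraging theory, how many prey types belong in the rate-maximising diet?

E/h in descending order: gnats 5.47, mayflies 0.62, fruit flies 0.116 J/s. The optimal diet is the largest prefix of this list for which every included type satisfies E_i/h_i > R on the types above it.
Rate on top 1: 0.5244. mayflies: 0.62 > 0.5244 → include.
Rate on top 2: 0.5507. fruit flies: 0.116 < 0.5507 → exclude; stop.
Optimal diet: gnats, mayflies — 2 of 3 types.

2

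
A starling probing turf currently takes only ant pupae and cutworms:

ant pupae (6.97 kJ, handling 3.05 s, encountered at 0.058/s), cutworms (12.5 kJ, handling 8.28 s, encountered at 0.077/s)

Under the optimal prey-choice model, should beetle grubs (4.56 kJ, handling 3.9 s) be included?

Yes

Intake rate on the current diet: R = (0.058×6.97 + 0.077×12.5) / (1 + 0.058×3.05 + 0.077×8.28) = 1.367/1.814 = 0.7533 kJ/s.
Profitability of beetle grubs: 4.56/3.9 = 1.169 kJ/s.
Since 1.169 > R, including beetle grubs increases the long-run rate.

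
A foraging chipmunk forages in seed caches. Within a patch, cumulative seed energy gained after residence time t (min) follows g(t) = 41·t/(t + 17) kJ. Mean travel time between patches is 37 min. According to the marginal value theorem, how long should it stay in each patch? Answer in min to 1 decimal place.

25.1 min

Optimal t* satisfies g'(t*) = g(t*)/(T + t*).
g'(t) = 41·17/(t + 17)². Setting 41·17/(t+17)² = 41t/[(t+17)(37+t)] gives 17(37+t) = t(t+17), so t² = 17×37 = 629.
t* = √629 = 25.08 min.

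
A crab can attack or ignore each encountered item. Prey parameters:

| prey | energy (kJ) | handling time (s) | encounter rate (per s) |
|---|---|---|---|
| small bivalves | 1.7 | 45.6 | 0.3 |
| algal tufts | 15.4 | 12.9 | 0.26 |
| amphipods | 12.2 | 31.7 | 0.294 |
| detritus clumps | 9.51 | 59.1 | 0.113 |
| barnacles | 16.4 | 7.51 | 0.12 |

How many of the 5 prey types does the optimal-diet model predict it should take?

E/h in descending order: barnacles 2.18, algal tufts 1.19, amphipods 0.385, detritus clumps 0.161, small bivalves 0.0373 kJ/s. The optimal diet is the largest prefix of this list for which every included type satisfies E_i/h_i > R on the types above it.
Rate on top 1: 1.035. algal tufts: 1.19 > 1.035 → include.
Rate on top 2: 1.136. amphipods: 0.385 < 1.136 → exclude; stop.
Optimal diet: barnacles, algal tufts — 2 of 5 types.

2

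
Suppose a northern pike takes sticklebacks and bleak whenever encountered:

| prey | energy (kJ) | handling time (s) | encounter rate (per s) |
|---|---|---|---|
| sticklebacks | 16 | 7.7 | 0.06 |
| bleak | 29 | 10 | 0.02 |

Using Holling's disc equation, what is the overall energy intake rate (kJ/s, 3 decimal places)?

R = (0.06×16 + 0.02×29) / (1 + 0.06×7.7 + 0.02×10) = 1.54/1.662 = 0.9266 kJ/s.

0.927 kJ/s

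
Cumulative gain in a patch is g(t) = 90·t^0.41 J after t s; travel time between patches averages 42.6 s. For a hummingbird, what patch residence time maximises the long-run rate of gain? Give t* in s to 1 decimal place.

29.6 s

By the marginal value theorem, leave when the instantaneous gain rate g'(t) equals the habitat-wide average g(t)/(T + t).
g'(t) = 0.41·90·t^-0.59. Setting 0.41·90·t^-0.59 = 90·t^0.41/(42.6+t) gives 0.41(42.6+t) = t, so 0.59·t = 0.41×42.6.
t* = 0.41×42.6/0.59 = 29.6 s.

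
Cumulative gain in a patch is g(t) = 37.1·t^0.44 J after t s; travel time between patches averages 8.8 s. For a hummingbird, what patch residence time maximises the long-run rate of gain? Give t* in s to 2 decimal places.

Optimal t* satisfies g'(t*) = g(t*)/(T + t*).
g'(t) = 0.44·37.1·t^-0.56. Setting 0.44·37.1·t^-0.56 = 37.1·t^0.44/(8.8+t) gives 0.44(8.8+t) = t, so 0.56·t = 0.44×8.8.
t* = 0.44×8.8/0.56 = 6.914 s.

6.91 s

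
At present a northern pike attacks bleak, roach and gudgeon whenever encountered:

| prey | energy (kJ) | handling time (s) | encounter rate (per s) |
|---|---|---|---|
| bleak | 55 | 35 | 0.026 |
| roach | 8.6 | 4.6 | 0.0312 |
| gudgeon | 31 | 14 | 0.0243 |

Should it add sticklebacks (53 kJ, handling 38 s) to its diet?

Intake rate on the current diet: R = (0.026×55 + 0.0312×8.6 + 0.0243×31) / (1 + 0.026×35 + 0.0312×4.6 + 0.0243×14) = 2.452/2.394 = 1.024 kJ/s.
sticklebacks: E/h = 53/38 = 1.395 kJ/s.
Since 1.395 > R, including sticklebacks increases the long-run rate.

Yes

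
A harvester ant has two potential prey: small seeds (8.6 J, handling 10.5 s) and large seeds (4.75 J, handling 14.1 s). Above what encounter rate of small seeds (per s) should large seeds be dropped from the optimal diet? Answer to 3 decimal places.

Drop large seeds once their profitability E₂/h₂ falls below the rate achievable on small seeds alone: E₂/h₂ = λE₁/(1 + λh₁).
Solve for λ: λE₁h₂ = E₂(1 + λh₁) → λ(E₁h₂ − E₂h₁) = E₂ → λ = E₂/(E₁h₂ − E₂h₁).
λ = 4.75/(8.6×14.1 − 4.75×10.5) = 4.75/71.38 = 0.06654 per s.

0.067 per s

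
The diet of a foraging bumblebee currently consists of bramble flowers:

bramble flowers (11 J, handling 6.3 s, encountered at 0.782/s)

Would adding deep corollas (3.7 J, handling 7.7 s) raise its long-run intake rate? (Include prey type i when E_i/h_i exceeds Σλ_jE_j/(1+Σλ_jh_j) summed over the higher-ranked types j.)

On bramble flowers alone, R = ΣλE/(1+Σλh) = 8.602/5.927 = 1.451 J/s.
Profitability of deep corollas: 3.7/7.7 = 0.4805 J/s.
Since 0.4805 < R, time spent handling deep corollas is better spent searching.

No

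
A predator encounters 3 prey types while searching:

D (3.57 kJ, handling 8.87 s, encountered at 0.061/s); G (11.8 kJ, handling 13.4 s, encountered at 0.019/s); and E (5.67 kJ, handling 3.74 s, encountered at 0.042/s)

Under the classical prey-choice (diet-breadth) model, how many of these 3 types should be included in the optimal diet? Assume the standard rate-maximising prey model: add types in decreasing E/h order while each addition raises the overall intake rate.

Rank by E/h (kJ/s): E 1.52, G 0.881, D 0.402. Include each in turn until the next type's E/h falls below the running intake rate.
Rate on top 1: 0.2058. G: 0.881 > 0.2058 → include.
Rate on top 2: 0.3275. D: 0.402 > 0.3275 → include.
Optimal diet: E, G, D — 3 of 3 types.

3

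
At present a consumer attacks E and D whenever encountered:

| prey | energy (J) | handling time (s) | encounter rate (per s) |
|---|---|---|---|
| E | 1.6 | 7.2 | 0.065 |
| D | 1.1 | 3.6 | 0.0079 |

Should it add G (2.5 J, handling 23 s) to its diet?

On E and D alone, R = ΣλE/(1+Σλh) = 0.1127/1.496 = 0.07531 J/s.
Profitability of G: 2.5/23 = 0.1087 J/s.
Since 0.1087 > R, including G increases the long-run rate.

Yes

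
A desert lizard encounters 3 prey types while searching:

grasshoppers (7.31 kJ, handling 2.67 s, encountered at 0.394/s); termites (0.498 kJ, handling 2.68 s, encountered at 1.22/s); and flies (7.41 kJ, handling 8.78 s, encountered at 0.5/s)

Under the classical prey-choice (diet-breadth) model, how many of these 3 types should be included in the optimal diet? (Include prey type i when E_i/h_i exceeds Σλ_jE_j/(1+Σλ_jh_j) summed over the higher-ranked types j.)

Rank by E/h (kJ/s): grasshoppers 2.74, flies 0.844, termites 0.186. Include each in turn until the next type's E/h falls below the running intake rate.
Rate on top 1: 1.404. flies: 0.844 < 1.404 → exclude; stop.
Optimal diet: grasshoppers — 1 of 3 types.

1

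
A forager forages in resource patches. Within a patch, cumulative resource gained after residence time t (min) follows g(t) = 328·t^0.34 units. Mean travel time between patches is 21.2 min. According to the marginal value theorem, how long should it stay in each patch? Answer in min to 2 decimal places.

By the marginal value theorem, leave when the instantaneous gain rate g'(t) equals the habitat-wide average g(t)/(T + t).
g'(t) = 0.34·328·t^-0.66. Setting 0.34·328·t^-0.66 = 328·t^0.34/(21.2+t) gives 0.34(21.2+t) = t, so 0.66·t = 0.34×21.2.
t* = 0.34×21.2/0.66 = 10.92 min.

10.92 min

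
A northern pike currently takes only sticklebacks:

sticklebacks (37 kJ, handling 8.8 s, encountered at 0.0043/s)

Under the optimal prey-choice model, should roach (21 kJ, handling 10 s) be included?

Yes

Current rate: (0.0043×37)/(1 + 0.0043×8.8) = 0.1533 kJ/s.
roach: E/h = 21/10 = 2.1 kJ/s.
Since 2.1 > R, including roach increases the long-run rate.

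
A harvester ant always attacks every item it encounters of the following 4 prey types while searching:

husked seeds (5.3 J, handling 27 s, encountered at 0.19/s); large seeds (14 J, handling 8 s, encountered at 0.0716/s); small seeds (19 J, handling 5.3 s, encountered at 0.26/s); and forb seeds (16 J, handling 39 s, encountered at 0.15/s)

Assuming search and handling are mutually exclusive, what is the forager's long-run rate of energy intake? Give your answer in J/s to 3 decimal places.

R = Σλ_iE_i / (1 + Σλ_ih_i)
Numerator: 0.19×5.3 + 0.0716×14 + 0.26×19 + 0.15×16 = 9.349
Denominator: 1 + 0.19×27 + 0.0716×8 + 0.26×5.3 + 0.15×39 = 13.93
R = 9.349/13.93 = 0.6711 J/s

0.671 J/s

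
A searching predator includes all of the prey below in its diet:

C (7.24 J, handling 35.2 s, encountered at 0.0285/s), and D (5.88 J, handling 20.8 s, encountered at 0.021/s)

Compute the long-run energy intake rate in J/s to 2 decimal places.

Energy encountered per unit search time: 0.0285×7.24 + 0.021×5.88 = 0.3298 J/s.
Handling time per unit search time: 0.0285×35.2 + 0.021×20.8 = 1.44.
Rate = 0.3298/(1 + 1.44) = 0.1352 J/s.

0.14 J/s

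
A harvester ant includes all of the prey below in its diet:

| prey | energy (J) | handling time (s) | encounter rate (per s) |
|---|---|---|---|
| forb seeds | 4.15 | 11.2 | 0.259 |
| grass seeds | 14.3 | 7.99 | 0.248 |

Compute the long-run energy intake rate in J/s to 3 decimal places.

0.786 J/s

R = Σλ_iE_i / (1 + Σλ_ih_i)
Numerator: 0.259×4.15 + 0.248×14.3 = 4.621
Denominator: 1 + 0.259×11.2 + 0.248×7.99 = 5.882
R = 4.621/5.882 = 0.7856 J/s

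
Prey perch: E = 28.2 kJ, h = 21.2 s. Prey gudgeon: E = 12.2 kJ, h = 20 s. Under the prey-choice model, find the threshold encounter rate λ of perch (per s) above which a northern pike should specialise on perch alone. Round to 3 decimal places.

At the threshold, the rate on perch alone equals the profitability of gudgeon: λ·28.2/(1 + λ·21.2) = 12.2/20 = 0.61.
Rearranging, λ(28.2 − 0.61×21.2) = 0.61, so λ = 0.61/15.27 = 0.03995 per s.

0.040 per s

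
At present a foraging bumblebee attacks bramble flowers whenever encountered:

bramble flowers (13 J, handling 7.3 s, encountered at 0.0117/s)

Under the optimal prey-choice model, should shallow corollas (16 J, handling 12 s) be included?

Yes

On bramble flowers alone, R = ΣλE/(1+Σλh) = 0.1521/1.085 = 0.1401 J/s.
shallow corollas: E/h = 16/12 = 1.333 J/s.
Since 1.333 > R, including shallow corollas increases the long-run rate.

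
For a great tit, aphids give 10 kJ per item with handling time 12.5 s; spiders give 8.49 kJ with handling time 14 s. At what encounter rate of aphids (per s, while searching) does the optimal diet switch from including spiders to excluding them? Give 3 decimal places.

The zero-one rule: include spiders iff E₂/h₂ > λE₁/(1+λh₁). Equality gives the switch point.
λE₁h₂ = E₂ + λE₂h₁ ⇒ λ = E₂/(E₁h₂ − E₂h₁) = 8.49/(140 − 106.1) = 0.2506 per s.

0.251 per s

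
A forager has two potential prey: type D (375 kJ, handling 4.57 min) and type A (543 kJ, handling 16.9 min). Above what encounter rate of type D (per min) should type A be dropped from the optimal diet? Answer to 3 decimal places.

0.141 per min

Drop type A once their profitability E₂/h₂ falls below the rate achievable on type D alone: E₂/h₂ = λE₁/(1 + λh₁).
Solve for λ: λE₁h₂ = E₂(1 + λh₁) → λ(E₁h₂ − E₂h₁) = E₂ → λ = E₂/(E₁h₂ − E₂h₁).
λ = 543/(375×16.9 − 543×4.57) = 543/3856 = 0.1408 per min.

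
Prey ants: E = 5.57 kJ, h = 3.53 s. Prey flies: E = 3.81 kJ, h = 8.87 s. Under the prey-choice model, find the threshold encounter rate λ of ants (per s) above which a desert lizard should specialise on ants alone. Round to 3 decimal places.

The zero-one rule: include flies iff E₂/h₂ > λE₁/(1+λh₁). Equality gives the switch point.
λE₁h₂ = E₂ + λE₂h₁ ⇒ λ = E₂/(E₁h₂ − E₂h₁) = 3.81/(49.41 − 13.45) = 0.106 per s.

0.106 per s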